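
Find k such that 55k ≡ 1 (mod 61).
Since 61 is prime, by Fermat 55^(-1) ≡ 55^{59} ≡ 10 (mod 61). Verify: 55 × 10 = 550 ≡ 1 (mod 61)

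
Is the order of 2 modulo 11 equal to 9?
Powers of 2 mod 11: 2^1≡2, 2^2≡4, 2^3≡8, 2^4≡5, 2^5≡10, 2^6≡9, 2^7≡7, 2^8≡3, 2^9≡6, 2^10≡1. 2^9≡6≢1, so ord ≠ 9. No, the actual order is 10.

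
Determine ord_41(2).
Powers of 2 mod 41: 2^1≡2, 2^2≡4, 2^3≡8, 2^4≡16, 2^5≡32, 2^6≡23, 2^7≡5, 2^8≡10, 2^9≡20, 2^10≡40, 2^11≡39, 2^12≡37, 2^13≡33, 2^14≡25, 2^15≡9, 2^16≡18, 2^17≡36, 2^18≡31, 2^19≡21, 2^20≡1. So the order of 2 is 20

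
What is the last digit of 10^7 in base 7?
Using Fermat: 10^{6} ≡ 1 mod 7. 7 ≡ 1 mod 6. So 10^{7} ≡ 10^{1} ≡ 3 mod 7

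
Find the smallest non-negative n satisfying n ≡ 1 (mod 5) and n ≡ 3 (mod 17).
M = 5 × 17 = 85. M₁ = 17, y₁ ≡ 3 (mod 5). M₂ = 5, y₂ ≡ 7 (mod 17). n = 1×17×3 + 3×5×7 ≡ 71 (mod 85)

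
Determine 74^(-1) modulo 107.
Since 107 is prime, by Fermat 74^(-1) ≡ 74^{105} ≡ 94 mod 107. Verify: 74 × 94 = 6956 ≡ 1 mod 107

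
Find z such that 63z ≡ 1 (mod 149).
Since 149 is prime, by Fermat 63^(-1) ≡ 63^{147} ≡ 123 (mod 149). Verify: 63 × 123 = 7749 ≡ 1 (mod 149)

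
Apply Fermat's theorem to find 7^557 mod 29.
By Fermat: 7^{28} ≡ 1 mod 29. 557 ≡ 25 mod 28. So 7^{557} ≡ 7^{25} ≡ 23 mod 29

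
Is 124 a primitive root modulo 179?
124^{89} ≡ 1 (mod 179) and 89 < 178, so ord_179(124) = 89 ≠ 178 and 124 is not a primitive root.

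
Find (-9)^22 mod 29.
By repeated squaring mod 29: (-9)^{1}≡20, (-9)^{2}≡23, (-9)^{4}≡7, (-9)^{8}≡20, (-9)^{16}≡23. Then (-9)^{22} = (-9)^{16+4+2} ≡ 23 × 7 × 23 ≡ 20 mod 29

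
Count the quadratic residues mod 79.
For prime 79, there are (p-1)/2 = (79-1)/2 = 39 quadratic residues (excluding 0).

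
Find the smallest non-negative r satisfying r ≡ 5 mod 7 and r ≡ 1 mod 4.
M = 7 × 4 = 28. M₁ = 4, y₁ ≡ 2 mod 7. M₂ = 7, y₂ ≡ 3 mod 4. r = 5×4×2 + 1×7×3 ≡ 5 mod 28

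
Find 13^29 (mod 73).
By repeated squaring (mod 73): 13^{1}≡13, 13^{2}≡23, 13^{4}≡18, 13^{8}≡32, 13^{16}≡2. Then 13^{29} = 13^{16+8+4+1} ≡ 2 × 32 × 18 × 13 ≡ 11 (mod 73)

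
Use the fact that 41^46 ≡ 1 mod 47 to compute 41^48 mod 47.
By Fermat: 41^{46} ≡ 1 mod 47. So 41^{48} = 41^{46} · 41^{2} ≡ 41^{2} ≡ 36 mod 47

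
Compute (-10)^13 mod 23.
By repeated squaring (mod 23): (-10)^{1}≡13, (-10)^{2}≡8, (-10)^{4}≡18, (-10)^{8}≡2. Then (-10)^{13} = (-10)^{8+4+1} ≡ 2 × 18 × 13 ≡ 8 (mod 23)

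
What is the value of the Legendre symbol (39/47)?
(39/47) = 39^{23} mod 47 = -1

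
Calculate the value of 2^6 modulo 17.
By repeated squaring (mod 17): 2^{1}≡2, 2^{2}≡4, 2^{4}≡16. Then 2^{6} = 2^{4+2} ≡ 16 × 4 ≡ 13 (mod 17)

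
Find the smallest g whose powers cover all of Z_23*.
g = 5. Powers: [5, 2, 10, 4, 20, 8, 17, 16, ...] generates all 22 non-zero residues.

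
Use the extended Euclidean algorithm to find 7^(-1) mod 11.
Extended GCD: 7(-3) + 11(2) = 1. So 7^(-1) ≡ -3 ≡ 8 mod 11. Verify: 7 × 8 = 56 ≡ 1 mod 11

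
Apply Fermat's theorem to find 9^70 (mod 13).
By Fermat: 9^{12} ≡ 1 (mod 13). 70 = 5×12 + 10. So 9^{70} ≡ 9^{10} ≡ 9 (mod 13)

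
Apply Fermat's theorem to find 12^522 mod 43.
By Fermat: 12^{42} ≡ 1 mod 43. 522 ≡ 18 mod 42. So 12^{522} ≡ 12^{18} ≡ 16 mod 43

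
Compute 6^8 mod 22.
By repeated squaring mod 22: 6^{1}≡6, 6^{2}≡14, 6^{4}≡20, 6^{8}≡4. So 6^{8} ≡ 4 mod 22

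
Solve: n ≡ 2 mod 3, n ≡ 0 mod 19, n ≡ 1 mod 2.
M = 3 × 19 × 2 = 114. M₁ = 38, y₁ ≡ 2 mod 3. M₂ = 6, y₂ ≡ 16 mod 19. M₃ = 57, y₃ ≡ 1 mod 2. n = 2×38×2 + 0×6×16 + 1×57×1 ≡ 95 mod 114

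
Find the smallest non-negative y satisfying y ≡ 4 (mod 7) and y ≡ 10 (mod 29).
M = 7 × 29 = 203. M₁ = 29, y₁ ≡ 1 (mod 7). M₂ = 7, y₂ ≡ 25 (mod 29). y = 4×29×1 + 10×7×25 ≡ 39 (mod 203)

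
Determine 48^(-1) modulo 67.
Since 67 is prime, by Fermat 48^(-1) ≡ 48^{65} ≡ 7 mod 67. Verify: 48 × 7 = 336 ≡ 1 mod 67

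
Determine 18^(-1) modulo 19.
Since 19 is prime, by Fermat 18^(-1) ≡ 18^{17} ≡ 18 mod 19. Verify: 18 × 18 = 324 ≡ 1 mod 19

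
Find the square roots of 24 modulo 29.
The square roots of 24 mod 29 are 16 and 13. Verify: 16² = 256 ≡ 24 mod 29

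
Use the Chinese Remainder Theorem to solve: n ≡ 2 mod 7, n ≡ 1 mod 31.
M = 7 × 31 = 217. M₁ = 31, y₁ ≡ 5 mod 7. M₂ = 7, y₂ ≡ 9 mod 31. n = 2×31×5 + 1×7×9 ≡ 156 mod 217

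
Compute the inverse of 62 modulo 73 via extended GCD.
Extended GCD: 62(-20) + 73(17) = 1. So 62^(-1) ≡ -20 ≡ 53 (mod 73). Verify: 62 × 53 = 3286 ≡ 1 (mod 73)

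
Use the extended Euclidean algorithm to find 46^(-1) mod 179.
Extended GCD: 46(-35) + 179(9) = 1. So 46^(-1) ≡ -35 ≡ 144 mod 179. Verify: 46 × 144 = 6624 ≡ 1 mod 179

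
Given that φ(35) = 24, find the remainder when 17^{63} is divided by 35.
By Euler: 17^{24} ≡ 1 mod 35 since gcd(17, 35) = 1. 63 = 2×24 + 15. So 17^{63} ≡ 17^{15} ≡ 13 mod 35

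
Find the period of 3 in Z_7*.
Powers of 3 mod 7: 3^1≡3, 3^2≡2, 3^3≡6, 3^4≡4, 3^5≡5, 3^6≡1. So the order of 3 is 6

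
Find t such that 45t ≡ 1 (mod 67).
Since 67 is prime, by Fermat 45^(-1) ≡ 45^{65} ≡ 3 (mod 67). Verify: 45 × 3 = 135 ≡ 1 (mod 67)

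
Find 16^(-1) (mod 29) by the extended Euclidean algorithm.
Extended GCD: 16(-9) + 29(5) = 1. So 16^(-1) ≡ -9 ≡ 20 (mod 29). Verify: 16 × 20 = 320 ≡ 1 (mod 29)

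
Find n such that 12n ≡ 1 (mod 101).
Since 101 is prime, by Fermat 12^(-1) ≡ 12^{99} ≡ 59 (mod 101). Verify: 12 × 59 = 708 ≡ 1 (mod 101)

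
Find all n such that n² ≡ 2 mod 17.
The square roots of 2 mod 17 are 6 and 11. Verify: 6² = 36 ≡ 2 mod 17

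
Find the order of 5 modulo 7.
Powers of 5 mod 7: 5^1≡5, 5^2≡4, 5^3≡6, 5^4≡2, 5^5≡3, 5^6≡1. ord_7(5) = 6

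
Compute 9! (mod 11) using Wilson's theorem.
(10)! = (9)! × (10) ≡ -1 (mod 11). So (9)! ≡ -1 × (10)^(-1) ≡ (-1)×(-1) = 1 (mod 11)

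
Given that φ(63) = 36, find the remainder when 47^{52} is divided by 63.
By Euler: 47^{36} ≡ 1 mod 63 since gcd(47, 63) = 1. 52 = 1×36 + 16. So 47^{52} ≡ 47^{16} ≡ 16 mod 63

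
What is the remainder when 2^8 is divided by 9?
By repeated squaring mod 9: 2^{1}≡2, 2^{2}≡4, 2^{4}≡7, 2^{8}≡4. So 2^{8} ≡ 4 mod 9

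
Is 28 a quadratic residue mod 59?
By Euler's criterion: 28^{29} ≡ 1 mod 59. Since this equals 1, 28 is a QR.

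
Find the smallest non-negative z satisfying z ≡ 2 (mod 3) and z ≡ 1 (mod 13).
M = 3 × 13 = 39. M₁ = 13, y₁ ≡ 1 (mod 3). M₂ = 3, y₂ ≡ 9 (mod 13). z = 2×13×1 + 1×3×9 ≡ 14 (mod 39)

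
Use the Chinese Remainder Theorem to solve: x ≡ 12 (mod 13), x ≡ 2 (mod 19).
M = 13 × 19 = 247. M₁ = 19, y₁ ≡ 11 (mod 13). M₂ = 13, y₂ ≡ 3 (mod 19). x = 12×19×11 + 2×13×3 ≡ 116 (mod 247)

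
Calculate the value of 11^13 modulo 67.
By repeated squaring mod 67: 11^{1}≡11, 11^{2}≡54, 11^{4}≡35, 11^{8}≡19. Then 11^{13} = 11^{8+4+1} ≡ 19 × 35 × 11 ≡ 12 mod 67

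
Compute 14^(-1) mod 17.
Since 17 is prime, by Fermat 14^(-1) ≡ 14^{15} ≡ 11 mod 17. Verify: 14 × 11 = 154 ≡ 1 mod 17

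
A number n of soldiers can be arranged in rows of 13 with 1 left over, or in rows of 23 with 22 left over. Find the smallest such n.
M = 13 × 23 = 299. M₁ = 23, y₁ ≡ 4 mod 13. M₂ = 13, y₂ ≡ 16 mod 23. n = 1×23×4 + 22×13×16 ≡ 183 mod 299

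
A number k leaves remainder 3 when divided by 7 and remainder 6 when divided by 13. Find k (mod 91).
M = 7 × 13 = 91. M₁ = 13, y₁ ≡ 6 (mod 7). M₂ = 7, y₂ ≡ 2 (mod 13). k = 3×13×6 + 6×7×2 ≡ 45 (mod 91)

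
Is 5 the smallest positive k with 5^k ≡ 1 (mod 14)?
Powers of 5 mod 14: 5^1≡5, 5^2≡11, 5^3≡13, 5^4≡9, 5^5≡3, 5^6≡1. 5^5≡3≢1, so ord ≠ 5. No, the actual order is 6.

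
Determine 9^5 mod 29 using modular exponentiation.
By repeated squaring mod 29: 9^{1}≡9, 9^{2}≡23, 9^{4}≡7. Then 9^{5} = 9^{4+1} ≡ 7 × 9 ≡ 5 mod 29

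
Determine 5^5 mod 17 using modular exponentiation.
By repeated squaring mod 17: 5^{1}≡5, 5^{2}≡8, 5^{4}≡13. Then 5^{5} = 5^{4+1} ≡ 13 × 5 ≡ 14 mod 17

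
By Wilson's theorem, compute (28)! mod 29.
By Wilson's theorem, (28)! ≡ -1 ≡ 28 mod 29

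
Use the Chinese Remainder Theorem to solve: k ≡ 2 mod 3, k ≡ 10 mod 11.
M = 3 × 11 = 33. M₁ = 11, y₁ ≡ 2 mod 3. M₂ = 3, y₂ ≡ 4 mod 11. k = 2×11×2 + 10×3×4 ≡ 32 mod 33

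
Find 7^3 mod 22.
7^{3} = 343 ≡ 13 mod 22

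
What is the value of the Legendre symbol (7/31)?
(7/31) = 7^{15} mod 31 = 1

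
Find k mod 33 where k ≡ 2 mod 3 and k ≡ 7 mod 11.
M = 3 × 11 = 33. M₁ = 11, y₁ ≡ 2 mod 3. M₂ = 3, y₂ ≡ 4 mod 11. k = 2×11×2 + 7×3×4 ≡ 29 mod 33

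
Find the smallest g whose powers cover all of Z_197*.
g = 2. For each prime q|196: 2^{98}≡196, 2^{28}≡104, none ≡ 1, so ord_197(2) = 196 and 2 is a primitive root.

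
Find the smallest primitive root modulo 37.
g = 2. Powers: [2, 4, 8, 16, 32, 27, 17, 34, 31, 25, ...] generates all 36 non-zero residues.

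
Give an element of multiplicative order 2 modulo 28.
13 has order 2 mod 28 since 13^{2} ≡ 1 (mod 28) and no smaller power works.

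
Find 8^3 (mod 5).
8^{3} = 512 ≡ 2 (mod 5)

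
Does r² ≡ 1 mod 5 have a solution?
By Euler's criterion: 1^{2} ≡ 1 mod 5. Since this equals 1, 1 is a QR.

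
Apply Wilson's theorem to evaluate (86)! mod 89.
(88)! = (86)! × (87) × (88) ≡ -1 (mod 89). So (86)! ≡ -1 × [(88)(87)]^(-1) ≡ 44 (mod 89)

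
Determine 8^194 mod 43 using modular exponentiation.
Using Fermat: 8^{42} ≡ 1 (mod 43). 194 ≡ 26 (mod 42). So 8^{194} ≡ 8^{26} ≡ 41 (mod 43)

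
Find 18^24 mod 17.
Using Fermat: 18^{16} ≡ 1 mod 17. 24 ≡ 8 mod 16. So 18^{24} ≡ 18^{8} ≡ 1 mod 17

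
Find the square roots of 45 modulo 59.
The square roots of 45 mod 59 are 35 and 24. Verify: 35² = 1225 ≡ 45 (mod 59)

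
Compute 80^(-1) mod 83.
Since 83 is prime, by Fermat 80^(-1) ≡ 80^{81} ≡ 55 mod 83. Verify: 80 × 55 = 4400 ≡ 1 mod 83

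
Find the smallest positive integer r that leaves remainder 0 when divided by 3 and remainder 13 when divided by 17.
M = 3 × 17 = 51. M₁ = 17, y₁ ≡ 2 mod 3. M₂ = 3, y₂ ≡ 6 mod 17. r = 0×17×2 + 13×3×6 ≡ 30 mod 51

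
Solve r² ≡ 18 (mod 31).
The square roots of 18 mod 31 are 7 and 24. Verify: 7² = 49 ≡ 18 (mod 31)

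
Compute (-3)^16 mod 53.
By repeated squaring (mod 53): (-3)^{1}≡50, (-3)^{2}≡9, (-3)^{4}≡28, (-3)^{8}≡42, (-3)^{16}≡15. So (-3)^{16} ≡ 15 (mod 53)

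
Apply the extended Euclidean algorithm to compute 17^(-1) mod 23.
Extended GCD: 17(-4) + 23(3) = 1. So 17^(-1) ≡ -4 ≡ 19 (mod 23). Verify: 17 × 19 = 323 ≡ 1 (mod 23)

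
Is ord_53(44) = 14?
Powers of 44 mod 53: 44^1≡44, 44^2≡28, 44^3≡13, 44^4≡42, 44^5≡46, 44^6≡10, 44^7≡16, 44^8≡15, 44^9≡24, 44^10≡49, 44^11≡36, 44^12≡47, 44^13≡1. Already 44^13≡1, so the order is 13 < 14. No, the actual order is 13.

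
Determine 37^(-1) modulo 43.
Since 43 is prime, by Fermat 37^(-1) ≡ 37^{41} ≡ 7 mod 43. Verify: 37 × 7 = 259 ≡ 1 mod 43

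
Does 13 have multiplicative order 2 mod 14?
Powers of 13 mod 14: 13^1≡13, 13^2≡1. First k with 13^k≡1 is k=2. Yes, ord_14(13) = 2.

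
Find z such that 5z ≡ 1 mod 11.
Since 11 is prime, by Fermat 5^(-1) ≡ 5^{9} ≡ 9 mod 11. Verify: 5 × 9 = 45 ≡ 1 mod 11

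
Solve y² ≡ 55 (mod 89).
The square roots of 55 mod 89 are 77 and 12. Verify: 77² = 5929 ≡ 55 (mod 89)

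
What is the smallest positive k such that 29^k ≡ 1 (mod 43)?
Powers of 29 mod 43: 29^1≡29, 29^2≡24, 29^3≡8, 29^4≡17, 29^5≡20, 29^6≡21, 29^7≡7, 29^8≡31, 29^9≡39, 29^10≡13, 29^11≡33, 29^12≡11, 29^13≡18, 29^14≡6, 29^15≡2, 29^16≡15, 29^17≡5, 29^18≡16, 29^19≡34, 29^20≡40, 29^21≡42, 29^22≡14, 29^23≡19, 29^24≡35, 29^25≡26, 29^26≡23, 29^27≡22, 29^28≡36, 29^29≡12, 29^30≡4, 29^31≡30, 29^32≡10, 29^33≡32, 29^34≡25, 29^35≡37, 29^36≡41, 29^37≡28, 29^38≡38, 29^39≡27, 29^40≡9, 29^41≡3, 29^42≡1. ord_43(29) = 42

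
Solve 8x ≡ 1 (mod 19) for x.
Since 19 is prime, by Fermat 8^(-1) ≡ 8^{17} ≡ 12 (mod 19). Verify: 8 × 12 = 96 ≡ 1 (mod 19)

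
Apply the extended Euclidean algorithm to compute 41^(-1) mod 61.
Extended GCD: 41(3) + 61(-2) = 1. So 41^(-1) ≡ 3 (mod 61). Verify: 41 × 3 = 123 ≡ 1 (mod 61)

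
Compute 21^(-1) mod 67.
Since 67 is prime, by Fermat 21^(-1) ≡ 21^{65} ≡ 16 mod 67. Verify: 21 × 16 = 336 ≡ 1 mod 67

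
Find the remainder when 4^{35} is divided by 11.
By Fermat: 4^{10} ≡ 1 (mod 11). 35 = 3×10 + 5. So 4^{35} ≡ 4^{5} ≡ 1 (mod 11)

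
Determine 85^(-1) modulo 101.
Since 101 is prime, by Fermat 85^(-1) ≡ 85^{99} ≡ 82 (mod 101). Verify: 85 × 82 = 6970 ≡ 1 (mod 101)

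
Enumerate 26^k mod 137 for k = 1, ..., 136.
26^1, 26^2, ..., 26^{136} mod 137: [26, 128, 40, 81, 51, 93, 89, 122, 21, 135, 85, 18, 57, 112, 35, 88, 96, 30, 95, 4, 104, 101, 23, 50, 67, 98, 82, 77, 84, 129, 66, 72, 91, 37, 3, 78, 110, 120, 106, 16, 5, 130, 92, 63, 131, 118, 54, 34, 62, 105, 127, 14, 90, 11, 12, 38, 29, 69, 13, 64, 20, 109, 94, 115, 113, 61, 79, 136, 111, 9, 97, 56, 86, 44, 48, 15, 116, 2, 52, 119, 80, 25, 102, 49, 41, 107, 42, 133, 33, 36, 114, 87, 70, 39, 55, 60, 53, 8, 71, 65, 46, 100, 134, 59, 27, 17, 31, 121, 132, 7, 45, 74, 6, 19, 83, 103, 75, 32, 10, 123, 47, 126, 125, 99, 108, 68, 124, 73, 117, 28, 43, 22, 24, 76, 58, 1]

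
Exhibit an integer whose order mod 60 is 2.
41 has order 2 mod 60 since 41^{2} ≡ 1 (mod 60) and no smaller power works.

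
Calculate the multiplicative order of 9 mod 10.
Powers of 9 mod 10: 9^1≡9, 9^2≡1. ord_10(9) = 2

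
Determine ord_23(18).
Powers of 18 mod 23: 18^1≡18, 18^2≡2, 18^3≡13, 18^4≡4, 18^5≡3, 18^6≡8, 18^7≡6, 18^8≡16, 18^9≡12, 18^10≡9, 18^11≡1. Order = 11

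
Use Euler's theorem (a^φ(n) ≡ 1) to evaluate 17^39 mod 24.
By Euler: 17^{8} ≡ 1 mod 24 since gcd(17, 24) = 1. 39 = 4×8 + 7. So 17^{39} ≡ 17^{7} ≡ 17 mod 24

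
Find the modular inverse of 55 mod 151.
Since 151 is prime, by Fermat 55^(-1) ≡ 55^{149} ≡ 11 (mod 151). Verify: 55 × 11 = 605 ≡ 1 (mod 151)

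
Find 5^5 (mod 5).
By repeated squaring (mod 5): 5^{1}≡0, 5^{2}≡0, 5^{4}≡0. Then 5^{5} = 5^{4+1} ≡ 0 × 0 ≡ 0 (mod 5)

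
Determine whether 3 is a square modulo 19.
By Euler's criterion: 3^{9} ≡ 18 mod 19. Since this equals -1 (≡ 18), 3 is not a QR.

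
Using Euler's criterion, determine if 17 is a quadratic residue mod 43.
By Euler's criterion: 17^{21} ≡ 1 (mod 43). Since this equals 1, 17 is a QR.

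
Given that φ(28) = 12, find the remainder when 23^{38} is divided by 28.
By Euler: 23^{12} ≡ 1 (mod 28) since gcd(23, 28) = 1. 38 = 3×12 + 2. So 23^{38} ≡ 23^{2} ≡ 25 (mod 28)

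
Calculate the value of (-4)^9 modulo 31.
By repeated squaring mod 31: (-4)^{1}≡27, (-4)^{2}≡16, (-4)^{4}≡8, (-4)^{8}≡2. Then (-4)^{9} = (-4)^{8+1} ≡ 2 × 27 ≡ 23 mod 31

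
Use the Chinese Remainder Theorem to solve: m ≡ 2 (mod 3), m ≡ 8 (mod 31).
M = 3 × 31 = 93. M₁ = 31, y₁ ≡ 1 (mod 3). M₂ = 3, y₂ ≡ 21 (mod 31). m = 2×31×1 + 8×3×21 ≡ 8 (mod 93)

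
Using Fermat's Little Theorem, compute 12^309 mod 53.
By Fermat: 12^{52} ≡ 1 (mod 53). 309 ≡ 49 (mod 52). So 12^{309} ≡ 12^{49} ≡ 5 (mod 53)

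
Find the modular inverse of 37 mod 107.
Since 107 is prime, by Fermat 37^(-1) ≡ 37^{105} ≡ 81 mod 107. Verify: 37 × 81 = 2997 ≡ 1 mod 107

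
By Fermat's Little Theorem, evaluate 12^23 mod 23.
By Fermat: 12^{22} ≡ 1 (mod 23). So 12^{23} = 12^{22} · 12^{1} ≡ 12^{1} ≡ 12 (mod 23)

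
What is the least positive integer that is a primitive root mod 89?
g = 3. For each prime q|88: 3^{44}≡88, 3^{8}≡64, none ≡ 1, so ord_89(3) = 88 and 3 is a primitive root.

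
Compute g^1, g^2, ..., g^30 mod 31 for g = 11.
11^1, 11^2, ..., 11^{30} mod 31: [11, 28, 29, 9, 6, 4, 13, 19, 23, 5, 24, 16, 21, 14, 30, 20, 3, 2, 22, 25, 27, 18, 12, 8, 26, 7, 15, 10, 17, 1]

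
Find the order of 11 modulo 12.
Powers of 11 mod 12: 11^1≡11, 11^2≡1. So the order of 11 is 2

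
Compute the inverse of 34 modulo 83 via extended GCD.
Extended GCD: 34(22) + 83(-9) = 1. So 34^(-1) ≡ 22 mod 83. Verify: 34 × 22 = 748 ≡ 1 mod 83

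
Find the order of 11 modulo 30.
Powers of 11 mod 30: 11^1≡11, 11^2≡1. So the order of 11 is 2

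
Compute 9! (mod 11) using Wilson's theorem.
(10)! = (9)! × (10) ≡ -1 (mod 11). So (9)! ≡ -1 × (10)^(-1) ≡ (-1)×(-1) = 1 (mod 11)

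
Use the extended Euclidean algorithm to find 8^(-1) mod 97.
Extended GCD: 8(-12) + 97(1) = 1. So 8^(-1) ≡ -12 ≡ 85 mod 97. Verify: 8 × 85 = 680 ≡ 1 mod 97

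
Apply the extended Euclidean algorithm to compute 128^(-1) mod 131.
Extended GCD: 128(-44) + 131(43) = 1. So 128^(-1) ≡ -44 ≡ 87 mod 131. Verify: 128 × 87 = 11136 ≡ 1 mod 131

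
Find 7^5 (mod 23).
By repeated squaring (mod 23): 7^{1}≡7, 7^{2}≡3, 7^{4}≡9. Then 7^{5} = 7^{4+1} ≡ 9 × 7 ≡ 17 (mod 23)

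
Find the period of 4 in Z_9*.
Powers of 4 mod 9: 4^1≡4, 4^2≡7, 4^3≡1. Order = 3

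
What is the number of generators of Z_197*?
A prime p has φ(p-1) primitive roots; here φ(196) = 84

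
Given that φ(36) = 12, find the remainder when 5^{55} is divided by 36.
By Euler: 5^{12} ≡ 1 mod 36 since gcd(5, 36) = 1. 55 = 4×12 + 7. So 5^{55} ≡ 5^{7} ≡ 5 mod 36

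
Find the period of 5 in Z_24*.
Powers of 5 mod 24: 5^1≡5, 5^2≡1. So the order of 5 is 2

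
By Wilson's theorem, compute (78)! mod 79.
By Wilson's theorem, (78)! ≡ -1 ≡ 78 mod 79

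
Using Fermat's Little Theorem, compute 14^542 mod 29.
By Fermat: 14^{28} ≡ 1 (mod 29). 542 ≡ 10 (mod 28). So 14^{542} ≡ 14^{10} ≡ 13 (mod 29)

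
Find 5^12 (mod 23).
By repeated squaring (mod 23): 5^{1}≡5, 5^{2}≡2, 5^{4}≡4, 5^{8}≡16. Then 5^{12} = 5^{8+4} ≡ 16 × 4 ≡ 18 (mod 23)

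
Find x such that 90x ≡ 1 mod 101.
Since 101 is prime, by Fermat 90^(-1) ≡ 90^{99} ≡ 55 mod 101. Verify: 90 × 55 = 4950 ≡ 1 mod 101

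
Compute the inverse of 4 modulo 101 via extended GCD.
Extended GCD: 4(-25) + 101(1) = 1. So 4^(-1) ≡ -25 ≡ 76 mod 101. Verify: 4 × 76 = 304 ≡ 1 mod 101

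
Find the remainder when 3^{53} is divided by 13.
By Fermat: 3^{12} ≡ 1 mod 13. 53 = 4×12 + 5. So 3^{53} ≡ 3^{5} ≡ 9 mod 13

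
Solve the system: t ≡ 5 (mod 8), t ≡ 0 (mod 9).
M = 8 × 9 = 72. M₁ = 9, y₁ ≡ 1 (mod 8). M₂ = 8, y₂ ≡ 8 (mod 9). t = 5×9×1 + 0×8×8 ≡ 45 (mod 72)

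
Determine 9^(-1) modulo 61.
Since 61 is prime, by Fermat 9^(-1) ≡ 9^{59} ≡ 34 mod 61. Verify: 9 × 34 = 306 ≡ 1 mod 61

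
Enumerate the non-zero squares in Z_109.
Quadratic residues modulo 109: {1, 3, 4, 5, 7, 9, 12, 15, 16, 20, 21, 22, 25, 26, 27, 28, 29, 31, 34, 35, 36, 38, 43, 45, 46, 48, 49, 60, 61, 63, 64, 66, 71, 73, 74, 75, 78, 80, 81, 82, 83, 84, 87, 88, 89, 93, 94, 97, 100, 102, 104, 105, 106, 108}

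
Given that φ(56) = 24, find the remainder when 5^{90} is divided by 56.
By Euler: 5^{24} ≡ 1 mod 56 since gcd(5, 56) = 1. 90 = 3×24 + 18. So 5^{90} ≡ 5^{18} ≡ 1 mod 56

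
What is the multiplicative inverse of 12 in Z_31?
Since 31 is prime, by Fermat 12^(-1) ≡ 12^{29} ≡ 13 (mod 31). Verify: 12 × 13 = 156 ≡ 1 (mod 31)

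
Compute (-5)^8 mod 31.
By repeated squaring (mod 31): (-5)^{1}≡26, (-5)^{2}≡25, (-5)^{4}≡5, (-5)^{8}≡25. So (-5)^{8} ≡ 25 (mod 31)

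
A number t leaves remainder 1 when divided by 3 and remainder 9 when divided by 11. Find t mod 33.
M = 3 × 11 = 33. M₁ = 11, y₁ ≡ 2 mod 3. M₂ = 3, y₂ ≡ 4 mod 11. t = 1×11×2 + 9×3×4 ≡ 31 mod 33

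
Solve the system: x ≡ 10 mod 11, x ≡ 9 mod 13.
M = 11 × 13 = 143. M₁ = 13, y₁ ≡ 6 mod 11. M₂ = 11, y₂ ≡ 6 mod 13. x = 10×13×6 + 9×11×6 ≡ 87 mod 143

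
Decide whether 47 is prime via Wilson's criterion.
(46)! mod 47 = 46. Since 46 ≡ -1 mod 47, 47 is prime.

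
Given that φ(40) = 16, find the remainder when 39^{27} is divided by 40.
By Euler: 39^{16} ≡ 1 mod 40 since gcd(39, 40) = 1. 27 = 1×16 + 11. So 39^{27} ≡ 39^{11} ≡ 39 mod 40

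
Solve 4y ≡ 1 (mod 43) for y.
Since 43 is prime, by Fermat 4^(-1) ≡ 4^{41} ≡ 11 (mod 43). Verify: 4 × 11 = 44 ≡ 1 (mod 43)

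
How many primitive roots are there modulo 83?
There are φ(83-1) = φ(82) = 40 primitive roots modulo 83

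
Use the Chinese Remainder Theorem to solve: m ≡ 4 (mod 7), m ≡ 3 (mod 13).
M = 7 × 13 = 91. M₁ = 13, y₁ ≡ 6 (mod 7). M₂ = 7, y₂ ≡ 2 (mod 13). m = 4×13×6 + 3×7×2 ≡ 81 (mod 91)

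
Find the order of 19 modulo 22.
Powers of 19 mod 22: 19^1≡19, 19^2≡9, 19^3≡17, 19^4≡15, 19^5≡21, 19^6≡3, 19^7≡13, 19^8≡5, 19^9≡7, 19^10≡1. ord_22(19) = 10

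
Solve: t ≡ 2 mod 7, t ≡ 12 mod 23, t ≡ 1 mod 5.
M = 7 × 23 × 5 = 805. M₁ = 115, y₁ ≡ 5 mod 7. M₂ = 35, y₂ ≡ 2 mod 23. M₃ = 161, y₃ ≡ 1 mod 5. t = 2×115×5 + 12×35×2 + 1×161×1 ≡ 541 mod 805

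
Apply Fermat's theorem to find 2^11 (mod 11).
By Fermat: 2^{10} ≡ 1 (mod 11). So 2^{11} = 2^{10} · 2^{1} ≡ 2^{1} ≡ 2 (mod 11)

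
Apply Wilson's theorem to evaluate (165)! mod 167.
(166)! = (165)! × (166) ≡ -1 mod 167. So (165)! ≡ -1 × (166)^(-1) ≡ (-1)×(-1) = 1 mod 167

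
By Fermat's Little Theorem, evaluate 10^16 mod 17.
By Fermat's Little Theorem, 10^{16} ≡ 1 mod 17 since 17 is prime and gcd(10, 17) = 1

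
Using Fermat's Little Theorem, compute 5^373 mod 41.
By Fermat: 5^{40} ≡ 1 mod 41. 373 ≡ 13 mod 40. So 5^{373} ≡ 5^{13} ≡ 39 mod 41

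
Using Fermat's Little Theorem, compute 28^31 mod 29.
By Fermat: 28^{28} ≡ 1 (mod 29). So 28^{31} = 28^{28} · 28^{3} ≡ 28^{3} ≡ 28 (mod 29)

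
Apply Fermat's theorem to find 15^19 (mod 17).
By Fermat: 15^{16} ≡ 1 (mod 17). So 15^{19} = 15^{16} · 15^{3} ≡ 15^{3} ≡ 9 (mod 17)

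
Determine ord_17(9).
Powers of 9 mod 17: 9^1≡9, 9^2≡13, 9^3≡15, 9^4≡16, 9^5≡8, 9^6≡4, 9^7≡2, 9^8≡1. So the order of 9 is 8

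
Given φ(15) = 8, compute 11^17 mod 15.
By Euler: 11^{8} ≡ 1 (mod 15) since gcd(11, 15) = 1. 17 = 2×8 + 1. So 11^{17} ≡ 11^{1} ≡ 11 (mod 15)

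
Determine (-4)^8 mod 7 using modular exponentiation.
Using Fermat: (-4)^{6} ≡ 1 (mod 7). 8 ≡ 2 (mod 6). So (-4)^{8} ≡ (-4)^{2} ≡ 2 (mod 7)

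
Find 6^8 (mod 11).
By repeated squaring (mod 11): 6^{1}≡6, 6^{2}≡3, 6^{4}≡9, 6^{8}≡4. So 6^{8} ≡ 4 (mod 11)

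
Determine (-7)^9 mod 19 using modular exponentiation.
By repeated squaring (mod 19): (-7)^{1}≡12, (-7)^{2}≡11, (-7)^{4}≡7, (-7)^{8}≡11. Then (-7)^{9} = (-7)^{8+1} ≡ 11 × 12 ≡ 18 (mod 19)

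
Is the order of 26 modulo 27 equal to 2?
Powers of 26 mod 27: 26^1≡26, 26^2≡1. First k with 26^k≡1 is k=2. Yes, ord_27(26) = 2.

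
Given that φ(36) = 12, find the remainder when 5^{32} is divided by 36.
By Euler: 5^{12} ≡ 1 (mod 36) since gcd(5, 36) = 1. 32 = 2×12 + 8. So 5^{32} ≡ 5^{8} ≡ 25 (mod 36)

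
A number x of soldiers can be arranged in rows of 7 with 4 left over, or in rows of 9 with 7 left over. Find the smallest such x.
M = 7 × 9 = 63. M₁ = 9, y₁ ≡ 4 mod 7. M₂ = 7, y₂ ≡ 4 mod 9. x = 4×9×4 + 7×7×4 ≡ 25 mod 63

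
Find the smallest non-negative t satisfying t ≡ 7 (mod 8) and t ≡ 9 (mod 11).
M = 8 × 11 = 88. M₁ = 11, y₁ ≡ 3 (mod 8). M₂ = 8, y₂ ≡ 7 (mod 11). t = 7×11×3 + 9×8×7 ≡ 31 (mod 88)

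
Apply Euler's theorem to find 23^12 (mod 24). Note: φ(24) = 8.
By Euler: 23^{8} ≡ 1 (mod 24) since gcd(23, 24) = 1. 12 = 1×8 + 4. So 23^{12} ≡ 23^{4} ≡ 1 (mod 24)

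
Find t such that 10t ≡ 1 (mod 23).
Since 23 is prime, by Fermat 10^(-1) ≡ 10^{21} ≡ 7 (mod 23). Verify: 10 × 7 = 70 ≡ 1 (mod 23)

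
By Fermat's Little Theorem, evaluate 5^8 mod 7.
By Fermat: 5^{6} ≡ 1 mod 7. So 5^{8} = 5^{6} · 5^{2} ≡ 5^{2} ≡ 4 mod 7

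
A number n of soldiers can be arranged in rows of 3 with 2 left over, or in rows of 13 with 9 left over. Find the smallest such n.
M = 3 × 13 = 39. M₁ = 13, y₁ ≡ 1 (mod 3). M₂ = 3, y₂ ≡ 9 (mod 13). n = 2×13×1 + 9×3×9 ≡ 35 (mod 39)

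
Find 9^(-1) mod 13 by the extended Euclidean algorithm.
Extended GCD: 9(3) + 13(-2) = 1. So 9^(-1) ≡ 3 mod 13. Verify: 9 × 3 = 27 ≡ 1 mod 13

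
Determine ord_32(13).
Powers of 13 mod 32: 13^1≡13, 13^2≡9, 13^3≡21, 13^4≡17, 13^5≡29, 13^6≡25, 13^7≡5, 13^8≡1. Order = 8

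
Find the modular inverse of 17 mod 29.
Since 29 is prime, by Fermat 17^(-1) ≡ 17^{27} ≡ 12 mod 29. Verify: 17 × 12 = 204 ≡ 1 mod 29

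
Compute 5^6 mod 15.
By repeated squaring mod 15: 5^{1}≡5, 5^{2}≡10, 5^{4}≡10. Then 5^{6} = 5^{4+2} ≡ 10 × 10 ≡ 10 mod 15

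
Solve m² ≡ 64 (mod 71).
The square roots of 64 mod 71 are 8 and 63. Verify: 8² = 64 ≡ 64 (mod 71)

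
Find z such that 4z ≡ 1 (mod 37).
Since 37 is prime, by Fermat 4^(-1) ≡ 4^{35} ≡ 28 (mod 37). Verify: 4 × 28 = 112 ≡ 1 (mod 37)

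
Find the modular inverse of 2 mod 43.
Since 43 is prime, by Fermat 2^(-1) ≡ 2^{41} ≡ 22 (mod 43). Verify: 2 × 22 = 44 ≡ 1 (mod 43)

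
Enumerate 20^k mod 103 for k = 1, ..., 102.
20^1, 20^2, ..., 20^{102} mod 103: [20, 91, 69, 41, 99, 23, 48, 33, 42, 16, 11, 14, 74, 38, 39, 59, 47, 13, 54, 50, 73, 18, 51, 93, 6, 17, 31, 2, 40, 79, 35, 82, 95, 46, 96, 66, 84, 32, 22, 28, 45, 76, 78, 15, 94, 26, 5, 100, 43, 36, 102, 83, 12, 34, 62, 4, 80, 55, 70, 61, 87, 92, 89, 29, 65, 64, 44, 56, 90, 49, 53, 30, 85, 52, 10, 97, 86, 72, 101, 63, 24, 68, 21, 8, 57, 7, 37, 19, 71, 81, 75, 58, 27, 25, 88, 9, 77, 98, 3, 60, 67, 1]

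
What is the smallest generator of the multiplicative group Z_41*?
g = 6. Powers: [6, 36, 11, 25, 27, 39, 29, 10, 19, ...] generates all 40 non-zero residues.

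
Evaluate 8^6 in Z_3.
Using Fermat: 8^{2} ≡ 1 mod 3. 6 ≡ 0 mod 2. So 8^{6} ≡ 8^{0} ≡ 1 mod 3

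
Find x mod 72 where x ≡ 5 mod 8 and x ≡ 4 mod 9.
M = 8 × 9 = 72. M₁ = 9, y₁ ≡ 1 mod 8. M₂ = 8, y₂ ≡ 8 mod 9. x = 5×9×1 + 4×8×8 ≡ 13 mod 72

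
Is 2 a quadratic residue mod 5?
By Euler's criterion: 2^{2} ≡ 4 (mod 5). Since this equals -1 (≡ 4), 2 is not a QR.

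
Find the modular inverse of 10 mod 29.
Since 29 is prime, by Fermat 10^(-1) ≡ 10^{27} ≡ 3 (mod 29). Verify: 10 × 3 = 30 ≡ 1 (mod 29)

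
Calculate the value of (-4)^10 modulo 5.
Using Fermat: (-4)^{4} ≡ 1 mod 5. 10 ≡ 2 mod 4. So (-4)^{10} ≡ (-4)^{2} ≡ 1 mod 5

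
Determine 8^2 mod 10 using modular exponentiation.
8^{2} = 64 ≡ 4 (mod 10)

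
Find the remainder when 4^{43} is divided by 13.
By Fermat: 4^{12} ≡ 1 (mod 13). 43 = 3×12 + 7. So 4^{43} ≡ 4^{7} ≡ 4 (mod 13)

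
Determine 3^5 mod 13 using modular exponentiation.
By repeated squaring (mod 13): 3^{1}≡3, 3^{2}≡9, 3^{4}≡3. Then 3^{5} = 3^{4+1} ≡ 3 × 3 ≡ 9 (mod 13)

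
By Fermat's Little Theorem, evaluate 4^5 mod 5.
By Fermat: 4^{4} ≡ 1 mod 5. So 4^{5} = 4^{4} · 4^{1} ≡ 4^{1} ≡ 4 mod 5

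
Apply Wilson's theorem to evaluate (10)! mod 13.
(12)! = (10)! × (11) × (12) ≡ -1 (mod 13). So (10)! ≡ -1 × [(12)(11)]^(-1) ≡ 6 (mod 13)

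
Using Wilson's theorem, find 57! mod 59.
(58)! = (57)! × (58) ≡ -1 mod 59. So (57)! ≡ -1 × (58)^(-1) ≡ (-1)×(-1) = 1 mod 59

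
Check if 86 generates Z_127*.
ord_127(86) divides 126. For each prime q|126: 86^{63}≡126, 86^{42}≡19, 86^{18}≡64, none ≡ 1. So 86 has order 126 and is a primitive root mod 127.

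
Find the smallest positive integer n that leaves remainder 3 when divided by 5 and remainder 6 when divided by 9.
M = 5 × 9 = 45. M₁ = 9, y₁ ≡ 4 mod 5. M₂ = 5, y₂ ≡ 2 mod 9. n = 3×9×4 + 6×5×2 ≡ 33 mod 45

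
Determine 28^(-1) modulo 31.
Since 31 is prime, by Fermat 28^(-1) ≡ 28^{29} ≡ 10 (mod 31). Verify: 28 × 10 = 280 ≡ 1 (mod 31)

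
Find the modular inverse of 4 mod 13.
Since 13 is prime, by Fermat 4^(-1) ≡ 4^{11} ≡ 10 mod 13. Verify: 4 × 10 = 40 ≡ 1 mod 13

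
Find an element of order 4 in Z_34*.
13 has order 4 mod 34 since 13^{4} ≡ 1 (mod 34) and no smaller power works.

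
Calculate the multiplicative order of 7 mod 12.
Powers of 7 mod 12: 7^1≡7, 7^2≡1. So the order of 7 is 2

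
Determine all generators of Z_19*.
There are φ(18) = 6 primitive roots mod 19: {2, 3, 10, 13, 14, 15}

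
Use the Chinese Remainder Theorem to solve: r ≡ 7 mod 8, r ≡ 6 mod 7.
M = 8 × 7 = 56. M₁ = 7, y₁ ≡ 7 mod 8. M₂ = 8, y₂ ≡ 1 mod 7. r = 7×7×7 + 6×8×1 ≡ 55 mod 56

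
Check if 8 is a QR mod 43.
By Euler's criterion: 8^{21} ≡ 42 mod 43. Since this equals -1 (≡ 42), 8 is not a QR.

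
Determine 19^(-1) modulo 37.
Since 37 is prime, by Fermat 19^(-1) ≡ 19^{35} ≡ 2 (mod 37). Verify: 19 × 2 = 38 ≡ 1 (mod 37)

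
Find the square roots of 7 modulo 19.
The square roots of 7 mod 19 are 11 and 8. Verify: 11² = 121 ≡ 7 mod 19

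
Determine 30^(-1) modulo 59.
Since 59 is prime, by Fermat 30^(-1) ≡ 30^{57} ≡ 2 mod 59. Verify: 30 × 2 = 60 ≡ 1 mod 59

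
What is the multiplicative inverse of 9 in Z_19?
Since 19 is prime, by Fermat 9^(-1) ≡ 9^{17} ≡ 17 (mod 19). Verify: 9 × 17 = 153 ≡ 1 (mod 19)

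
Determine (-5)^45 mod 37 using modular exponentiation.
Using Fermat: (-5)^{36} ≡ 1 mod 37. 45 ≡ 9 mod 36. So (-5)^{45} ≡ (-5)^{9} ≡ 31 mod 37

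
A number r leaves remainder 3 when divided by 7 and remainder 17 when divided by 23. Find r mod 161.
M = 7 × 23 = 161. M₁ = 23, y₁ ≡ 4 mod 7. M₂ = 7, y₂ ≡ 10 mod 23. r = 3×23×4 + 17×7×10 ≡ 17 mod 161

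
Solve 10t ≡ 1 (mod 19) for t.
Since 19 is prime, by Fermat 10^(-1) ≡ 10^{17} ≡ 2 (mod 19). Verify: 10 × 2 = 20 ≡ 1 (mod 19)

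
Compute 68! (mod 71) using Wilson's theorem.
(70)! = (68)! × (69) × (70) ≡ -1 (mod 71). So (68)! ≡ -1 × [(70)(69)]^(-1) ≡ 35 (mod 71)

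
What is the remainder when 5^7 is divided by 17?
By repeated squaring (mod 17): 5^{1}≡5, 5^{2}≡8, 5^{4}≡13. Then 5^{7} = 5^{4+2+1} ≡ 13 × 8 × 5 ≡ 10 (mod 17)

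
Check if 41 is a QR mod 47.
By Euler's criterion: 41^{23} ≡ 46 mod 47. Since this equals -1 (≡ 46), 41 is not a QR.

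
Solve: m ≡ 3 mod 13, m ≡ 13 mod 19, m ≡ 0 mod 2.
M = 13 × 19 × 2 = 494. M₁ = 38, y₁ ≡ 12 mod 13. M₂ = 26, y₂ ≡ 11 mod 19. M₃ = 247, y₃ ≡ 1 mod 2. m = 3×38×12 + 13×26×11 + 0×247×1 ≡ 146 mod 494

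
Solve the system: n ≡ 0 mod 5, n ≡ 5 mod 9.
M = 5 × 9 = 45. M₁ = 9, y₁ ≡ 4 mod 5. M₂ = 5, y₂ ≡ 2 mod 9. n = 0×9×4 + 5×5×2 ≡ 5 mod 45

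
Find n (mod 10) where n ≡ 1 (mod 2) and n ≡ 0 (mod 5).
M = 2 × 5 = 10. M₁ = 5, y₁ ≡ 1 (mod 2). M₂ = 2, y₂ ≡ 3 (mod 5). n = 1×5×1 + 0×2×3 ≡ 5 (mod 10)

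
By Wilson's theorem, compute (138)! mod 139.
By Wilson's theorem, (138)! ≡ -1 ≡ 138 mod 139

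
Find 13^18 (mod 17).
Using Fermat: 13^{16} ≡ 1 (mod 17). 18 ≡ 2 (mod 16). So 13^{18} ≡ 13^{2} ≡ 16 (mod 17)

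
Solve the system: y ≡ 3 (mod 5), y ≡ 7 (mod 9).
M = 5 × 9 = 45. M₁ = 9, y₁ ≡ 4 (mod 5). M₂ = 5, y₂ ≡ 2 (mod 9). y = 3×9×4 + 7×5×2 ≡ 43 (mod 45)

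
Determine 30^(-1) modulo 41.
Since 41 is prime, by Fermat 30^(-1) ≡ 30^{39} ≡ 26 (mod 41). Verify: 30 × 26 = 780 ≡ 1 (mod 41)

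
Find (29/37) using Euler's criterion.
(29/37) = 29^{18} mod 37 = -1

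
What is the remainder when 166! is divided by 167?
By Wilson's theorem, (166)! ≡ -1 ≡ 166 mod 167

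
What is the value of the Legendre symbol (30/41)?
(30/41) = 30^{20} mod 41 = -1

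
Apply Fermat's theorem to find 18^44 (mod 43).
By Fermat: 18^{42} ≡ 1 (mod 43). So 18^{44} = 18^{42} · 18^{2} ≡ 18^{2} ≡ 23 (mod 43)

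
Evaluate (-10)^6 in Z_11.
By repeated squaring mod 11: (-10)^{1}≡1, (-10)^{2}≡1, (-10)^{4}≡1. Then (-10)^{6} = (-10)^{4+2} ≡ 1 × 1 ≡ 1 mod 11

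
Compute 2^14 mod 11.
Using Fermat: 2^{10} ≡ 1 mod 11. 14 ≡ 4 mod 10. So 2^{14} ≡ 2^{4} ≡ 5 mod 11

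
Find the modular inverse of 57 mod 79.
Since 79 is prime, by Fermat 57^(-1) ≡ 57^{77} ≡ 61 (mod 79). Verify: 57 × 61 = 3477 ≡ 1 (mod 79)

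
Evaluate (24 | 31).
(24/31) = 24^{15} mod 31 = -1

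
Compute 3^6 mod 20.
By repeated squaring mod 20: 3^{1}≡3, 3^{2}≡9, 3^{4}≡1. Then 3^{6} = 3^{4+2} ≡ 1 × 9 ≡ 9 mod 20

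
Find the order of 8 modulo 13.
Powers of 8 mod 13: 8^1≡8, 8^2≡12, 8^3≡5, 8^4≡1. Order = 4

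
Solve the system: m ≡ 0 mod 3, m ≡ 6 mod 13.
M = 3 × 13 = 39. M₁ = 13, y₁ ≡ 1 mod 3. M₂ = 3, y₂ ≡ 9 mod 13. m = 0×13×1 + 6×3×9 ≡ 6 mod 39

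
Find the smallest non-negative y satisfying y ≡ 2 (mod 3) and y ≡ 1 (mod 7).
M = 3 × 7 = 21. M₁ = 7, y₁ ≡ 1 (mod 3). M₂ = 3, y₂ ≡ 5 (mod 7). y = 2×7×1 + 1×3×5 ≡ 8 (mod 21)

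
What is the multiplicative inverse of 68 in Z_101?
Since 101 is prime, by Fermat 68^(-1) ≡ 68^{99} ≡ 52 (mod 101). Verify: 68 × 52 = 3536 ≡ 1 (mod 101)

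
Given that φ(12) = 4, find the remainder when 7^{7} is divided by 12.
By Euler: 7^{4} ≡ 1 (mod 12) since gcd(7, 12) = 1. 7 = 1×4 + 3. So 7^{7} ≡ 7^{3} ≡ 7 (mod 12)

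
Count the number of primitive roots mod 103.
There are φ(103-1) = φ(102) = 32 primitive roots modulo 103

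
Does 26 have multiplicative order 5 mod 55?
Powers of 26 mod 55: 26^1≡26, 26^2≡16, 26^3≡31, 26^4≡36, 26^5≡1. First k with 26^k≡1 is k=5. Yes, ord_55(26) = 5.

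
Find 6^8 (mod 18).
By repeated squaring (mod 18): 6^{1}≡6, 6^{2}≡0, 6^{4}≡0, 6^{8}≡0. So 6^{8} ≡ 0 (mod 18)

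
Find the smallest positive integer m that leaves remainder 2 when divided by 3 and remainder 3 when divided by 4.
M = 3 × 4 = 12. M₁ = 4, y₁ ≡ 1 (mod 3). M₂ = 3, y₂ ≡ 3 (mod 4). m = 2×4×1 + 3×3×3 ≡ 11 (mod 12)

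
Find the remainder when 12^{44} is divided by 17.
By Fermat: 12^{16} ≡ 1 (mod 17). 44 = 2×16 + 12. So 12^{44} ≡ 12^{12} ≡ 4 (mod 17)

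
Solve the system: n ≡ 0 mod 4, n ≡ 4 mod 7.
M = 4 × 7 = 28. M₁ = 7, y₁ ≡ 3 mod 4. M₂ = 4, y₂ ≡ 2 mod 7. n = 0×7×3 + 4×4×2 ≡ 4 mod 28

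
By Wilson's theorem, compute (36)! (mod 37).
By Wilson's theorem, (36)! ≡ -1 ≡ 36 (mod 37)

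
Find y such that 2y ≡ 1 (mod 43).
Since 43 is prime, by Fermat 2^(-1) ≡ 2^{41} ≡ 22 (mod 43). Verify: 2 × 22 = 44 ≡ 1 (mod 43)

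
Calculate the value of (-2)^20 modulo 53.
By repeated squaring (mod 53): (-2)^{1}≡51, (-2)^{2}≡4, (-2)^{4}≡16, (-2)^{8}≡44, (-2)^{16}≡28. Then (-2)^{20} = (-2)^{16+4} ≡ 28 × 16 ≡ 24 (mod 53)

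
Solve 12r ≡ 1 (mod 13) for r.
Since 13 is prime, by Fermat 12^(-1) ≡ 12^{11} ≡ 12 (mod 13). Verify: 12 × 12 = 144 ≡ 1 (mod 13)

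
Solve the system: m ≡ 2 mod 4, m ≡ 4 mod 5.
M = 4 × 5 = 20. M₁ = 5, y₁ ≡ 1 mod 4. M₂ = 4, y₂ ≡ 4 mod 5. m = 2×5×1 + 4×4×4 ≡ 14 mod 20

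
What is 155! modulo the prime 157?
(156)! = (155)! × (156) ≡ -1 (mod 157). So (155)! ≡ -1 × (156)^(-1) ≡ (-1)×(-1) = 1 (mod 157)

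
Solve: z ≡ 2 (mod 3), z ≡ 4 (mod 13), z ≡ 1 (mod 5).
M = 3 × 13 × 5 = 195. M₁ = 65, y₁ ≡ 2 (mod 3). M₂ = 15, y₂ ≡ 7 (mod 13). M₃ = 39, y₃ ≡ 4 (mod 5). z = 2×65×2 + 4×15×7 + 1×39×4 ≡ 56 (mod 195)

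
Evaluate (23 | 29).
(23/29) = 23^{14} mod 29 = 1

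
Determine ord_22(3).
Powers of 3 mod 22: 3^1≡3, 3^2≡9, 3^3≡5, 3^4≡15, 3^5≡1. So the order of 3 is 5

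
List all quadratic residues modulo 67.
Quadratic residues modulo 67: {1, 4, 6, 9, 10, 14, 15, 16, 17, 19, 21, 22, 23, 24, 25, 26, 29, 33, 35, 36, 37, 39, 40, 47, 49, 54, 55, 56, 59, 60, 62, 64, 65}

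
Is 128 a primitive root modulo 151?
128^{15} ≡ 1 (mod 151) and 15 < 150, so ord_151(128) = 15 ≠ 150 and 128 is not a primitive root.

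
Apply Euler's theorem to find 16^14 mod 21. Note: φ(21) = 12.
By Euler: 16^{12} ≡ 1 mod 21 since gcd(16, 21) = 1. 14 = 1×12 + 2. So 16^{14} ≡ 16^{2} ≡ 4 mod 21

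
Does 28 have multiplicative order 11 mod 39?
Powers of 28 mod 39: 28^1≡28, 28^2≡4, 28^3≡34, 28^4≡16, 28^5≡19, 28^6≡25, 28^7≡37, 28^8≡22, 28^9≡31, 28^10≡10, 28^11≡7, 28^12≡1. 28^11≡7≢1, so ord ≠ 11. No, the actual order is 12.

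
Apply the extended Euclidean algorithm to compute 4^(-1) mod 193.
Extended GCD: 4(-48) + 193(1) = 1. So 4^(-1) ≡ -48 ≡ 145 (mod 193). Verify: 4 × 145 = 580 ≡ 1 (mod 193)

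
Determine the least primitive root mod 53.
g = 2. Powers: [2, 4, 8, 16, 32, 11, ...] generates all 52 non-zero residues.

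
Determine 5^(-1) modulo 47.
Since 47 is prime, by Fermat 5^(-1) ≡ 5^{45} ≡ 19 (mod 47). Verify: 5 × 19 = 95 ≡ 1 (mod 47)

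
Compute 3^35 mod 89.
By repeated squaring mod 89: 3^{1}≡3, 3^{2}≡9, 3^{4}≡81, 3^{8}≡64, 3^{16}≡2, 3^{32}≡4. Then 3^{35} = 3^{32+2+1} ≡ 4 × 9 × 3 ≡ 19 mod 89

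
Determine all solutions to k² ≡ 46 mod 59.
The square roots of 46 mod 59 are 20 and 39. Verify: 20² = 400 ≡ 46 mod 59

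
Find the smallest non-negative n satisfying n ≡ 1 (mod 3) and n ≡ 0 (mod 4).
M = 3 × 4 = 12. M₁ = 4, y₁ ≡ 1 (mod 3). M₂ = 3, y₂ ≡ 3 (mod 4). n = 1×4×1 + 0×3×3 ≡ 4 (mod 12)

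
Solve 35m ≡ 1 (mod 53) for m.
Since 53 is prime, by Fermat 35^(-1) ≡ 35^{51} ≡ 50 (mod 53). Verify: 35 × 50 = 1750 ≡ 1 (mod 53)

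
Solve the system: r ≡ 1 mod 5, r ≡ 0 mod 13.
M = 5 × 13 = 65. M₁ = 13, y₁ ≡ 2 mod 5. M₂ = 5, y₂ ≡ 8 mod 13. r = 1×13×2 + 0×5×8 ≡ 26 mod 65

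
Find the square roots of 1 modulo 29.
The square roots of 1 mod 29 are 1 and 28. Verify: 1² = 1 ≡ 1 mod 29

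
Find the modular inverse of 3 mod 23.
Since 23 is prime, by Fermat 3^(-1) ≡ 3^{21} ≡ 8 (mod 23). Verify: 3 × 8 = 24 ≡ 1 (mod 23)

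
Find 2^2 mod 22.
2^{2} = 4 ≡ 4 mod 22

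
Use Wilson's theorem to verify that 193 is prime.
(192)! mod 193 = 192. Since this equals -1 (mod 193), Wilson confirms 193 is prime.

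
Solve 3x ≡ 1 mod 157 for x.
Since 157 is prime, by Fermat 3^(-1) ≡ 3^{155} ≡ 105 mod 157. Verify: 3 × 105 = 315 ≡ 1 mod 157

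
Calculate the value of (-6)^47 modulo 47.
Using Fermat: (-6)^{46} ≡ 1 (mod 47). 47 ≡ 1 (mod 46). So (-6)^{47} ≡ (-6)^{1} ≡ 41 (mod 47)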